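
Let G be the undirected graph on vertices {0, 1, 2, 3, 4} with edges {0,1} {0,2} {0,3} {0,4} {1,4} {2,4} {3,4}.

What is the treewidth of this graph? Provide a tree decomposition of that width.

The largest bag has 3 vertices, giving width 2; this decomposition certifies tw(G) ≤ 2. Conversely, {0, 1, 4} is a clique of size 3, and the vertices of any clique must share a bag in every tree decomposition; so some bag has ≥ 3 vertices and tw(G) ≥ 2. Combining the bounds, tw(G) = 2.

Treewidth 2.
One optimal decomposition is:
Bags: B1 = {0, 3, 4}  B2 = {0, 2, 4}  B3 = {0, 1, 4}
Tree: B1–B2, B2–B3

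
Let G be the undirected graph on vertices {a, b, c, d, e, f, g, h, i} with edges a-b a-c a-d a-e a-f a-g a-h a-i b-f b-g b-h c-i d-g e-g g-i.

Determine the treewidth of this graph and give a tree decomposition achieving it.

Treewidth 2.
One optimal decomposition is:
Bags: B1 = {a, c, i}  B2 = {a, g, i}  B3 = {a, b, g}  B4 = {a, b, h}  B5 = {a, d, g}  B6 = {a, b, f}  B7 = {a, e, g}
Tree: B1–B2, B2–B3, B3–B4, B3–B5, B4–B6, B2–B7

Each bag holds 3 vertices, so the decomposition has width 2, which upper-bounds the treewidth. Conversely, {a, d, g} is a clique of size 3, and the vertices of any clique must share a bag in every tree decomposition; so some bag has ≥ 3 vertices and tw(G) ≥ 2. The upper and lower bounds meet at 2, so that is the treewidth.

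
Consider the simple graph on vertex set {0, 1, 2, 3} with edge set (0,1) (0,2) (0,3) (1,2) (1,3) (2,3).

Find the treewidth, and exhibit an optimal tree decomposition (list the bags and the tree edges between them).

Treewidth 3.
One optimal decomposition is:
Bags: B1 = {0, 1, 2, 3}
Tree: (single bag)

A single bag containing all 4 vertices is trivially a valid decomposition of width 3. On the other hand G contains the 4-clique {0, 1, 2, 3}. A clique must lie in a single bag of any decomposition, so no decomposition can have width below 3. Therefore the treewidth is 3.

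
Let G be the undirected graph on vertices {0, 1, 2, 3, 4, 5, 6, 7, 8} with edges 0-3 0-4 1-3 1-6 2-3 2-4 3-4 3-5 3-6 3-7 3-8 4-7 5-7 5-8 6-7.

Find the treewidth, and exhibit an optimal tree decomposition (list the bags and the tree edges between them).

Treewidth 2.
One optimal decomposition is:
Bags: B1 = {3, 4, 7}  B2 = {3, 6, 7}  B3 = {1, 3, 6}  B4 = {3, 5, 7}  B5 = {3, 5, 8}  B6 = {0, 3, 4}  B7 = {2, 3, 4}
Tree: B1–B2, B2–B3, B1–B4, B4–B5, B1–B6, B1–B7

The largest bag has 3 vertices, giving width 2; this decomposition certifies tw(G) ≤ 2. Conversely, {1, 3, 6} is a clique of size 3, and the vertices of any clique must share a bag in every tree decomposition; so some bag has ≥ 3 vertices and tw(G) ≥ 2. Combining the bounds, tw(G) = 2.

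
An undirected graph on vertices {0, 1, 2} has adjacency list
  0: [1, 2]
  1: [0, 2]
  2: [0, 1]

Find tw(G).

A width-2 tree decomposition is:
Bags: B1 = {0, 1, 2}
Tree: (single bag)
A single bag containing all 3 vertices is trivially a valid decomposition of width 2. On the other hand G contains the 3-clique {0, 1, 2}. A clique must lie in a single bag of any decomposition, so no decomposition can have width below 2. The upper and lower bounds meet at 2, so that is the treewidth.

2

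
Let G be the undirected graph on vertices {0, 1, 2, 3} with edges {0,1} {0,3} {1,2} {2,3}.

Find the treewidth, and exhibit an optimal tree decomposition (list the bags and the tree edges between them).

Treewidth 2.
Bags: B1 = {0, 1, 2}  B2 = {0, 2, 3}
Tree: B1–B2

Every bag has size at most 3, so the width is 3 − 1 = 2 and tw(G) ≤ 2. Since 2–1–0–3–2 is a cycle in G, G is not acyclic. Forests are exactly the graphs of treewidth ≤ 1, so tw(G) ≥ 2. Therefore the treewidth is 2.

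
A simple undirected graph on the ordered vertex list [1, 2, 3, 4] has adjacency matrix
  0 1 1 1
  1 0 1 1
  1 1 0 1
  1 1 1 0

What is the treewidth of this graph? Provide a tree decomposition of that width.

With just one bag of size 4, the width is 4 − 1 = 3, so tw(G) ≤ 3. Conversely, {1, 2, 3, 4} is a clique of size 4, and the vertices of any clique must share a bag in every tree decomposition; so some bag has ≥ 4 vertices and tw(G) ≥ 3. Combining the bounds, tw(G) = 3.

Treewidth 3.
One such decomposition:
Bags: B1 = {1, 2, 3, 4}
Tree: (single bag)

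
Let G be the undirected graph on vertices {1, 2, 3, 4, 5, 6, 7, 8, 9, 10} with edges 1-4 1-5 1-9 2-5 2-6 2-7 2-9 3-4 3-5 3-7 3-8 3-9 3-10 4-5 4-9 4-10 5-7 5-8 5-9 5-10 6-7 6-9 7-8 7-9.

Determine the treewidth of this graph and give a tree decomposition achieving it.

Treewidth 3.
One optimal decomposition is:
Bags: B1 = {3, 4, 5, 9}  B2 = {1, 4, 5, 9}  B3 = {3, 5, 7, 9}  B4 = {3, 4, 5, 10}  B5 = {2, 5, 7, 9}  B6 = {3, 5, 7, 8}  B7 = {2, 6, 7, 9}
Tree: B1–B2, B1–B3, B1–B4, B3–B5, B3–B6, B5–B7

The largest bag has 4 vertices, giving width 3; this decomposition certifies tw(G) ≤ 3. For the lower bound, the 4 vertices {1, 4, 5, 9} are pairwise adjacent, and any tree decomposition puts a clique entirely inside one bag — forcing width ≥ 3. Hence tw(G) = 3 exactly.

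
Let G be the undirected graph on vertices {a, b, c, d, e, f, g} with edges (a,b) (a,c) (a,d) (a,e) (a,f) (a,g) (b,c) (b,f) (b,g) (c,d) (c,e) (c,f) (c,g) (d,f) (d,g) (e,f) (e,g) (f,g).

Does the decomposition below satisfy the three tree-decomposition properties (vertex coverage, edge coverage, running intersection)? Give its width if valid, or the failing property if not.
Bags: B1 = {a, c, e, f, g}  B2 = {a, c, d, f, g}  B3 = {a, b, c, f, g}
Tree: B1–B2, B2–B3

Yes; width 4.

Vertex coverage: the bags together contain {a, b, c, d, e, f, g}, the full vertex set. Edge coverage: each edge of G has both endpoints in at least one bag. Running intersection: for every vertex, the bags containing it form a connected subtree. All three properties hold, so this is a valid tree decomposition of width max|bag| − 1 = 4, and hence tw(G) ≤ 4.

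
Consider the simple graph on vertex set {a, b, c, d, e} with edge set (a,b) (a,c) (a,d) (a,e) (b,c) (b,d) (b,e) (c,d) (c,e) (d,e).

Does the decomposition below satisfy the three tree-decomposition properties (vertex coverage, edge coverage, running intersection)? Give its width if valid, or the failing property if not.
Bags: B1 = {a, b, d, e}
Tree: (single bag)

No — vertex c appears in no bag.

A tree decomposition must satisfy three properties: every vertex lies in some bag; for every edge, both endpoints lie together in some bag; and for every vertex, the bags containing it form a connected subtree. Here vertex c appears in no bag, so the decomposition is invalid.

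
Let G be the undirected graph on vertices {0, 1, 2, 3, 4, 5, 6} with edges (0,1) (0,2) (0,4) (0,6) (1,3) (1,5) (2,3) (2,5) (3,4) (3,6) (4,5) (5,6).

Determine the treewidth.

A width-3 tree decomposition is:
Bags: B1 = {0, 3, 5, 6}  B2 = {0, 3, 4, 5}  B3 = {0, 2, 3, 5}  B4 = {0, 1, 3, 5}
Tree: B1–B2, B2–B3, B3–B4
Every bag has size at most 4, so the width is 4 − 1 = 3 and tw(G) ≤ 3. For the lower bound: the 4 vertex sets {5,6}, {0,4}, {3}, {2} are disjoint, each induces a connected subgraph, and every pair is joined by at least one edge of G. Contracting each set to a single vertex therefore yields K_{4} as a minor, and since treewidth is minor-monotone, tw(G) ≥ tw(K_{4}) = 3. The upper and lower bounds meet at 3, so that is the treewidth.

3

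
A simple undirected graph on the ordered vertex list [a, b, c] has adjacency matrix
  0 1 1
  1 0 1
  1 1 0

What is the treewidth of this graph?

A width-2 tree decomposition is:
Bags: B1 = {a, b, c}
Tree: (single bag)
With just one bag of size 3, the width is 3 − 1 = 2, so tw(G) ≤ 2. Conversely, {a, b, c} is a clique of size 3, and the vertices of any clique must share a bag in every tree decomposition; so some bag has ≥ 3 vertices and tw(G) ≥ 2. The upper and lower bounds meet at 2, so that is the treewidth.

2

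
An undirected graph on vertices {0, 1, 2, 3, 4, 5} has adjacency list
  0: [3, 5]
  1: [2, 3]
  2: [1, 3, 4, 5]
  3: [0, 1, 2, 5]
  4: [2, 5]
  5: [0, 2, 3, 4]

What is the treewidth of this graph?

A width-2 tree decomposition is:
Bags: B1 = {2, 4, 5}  B2 = {2, 3, 5}  B3 = {1, 2, 3}  B4 = {0, 3, 5}
Tree: B1–B2, B2–B3, B2–B4
The largest bag has 3 vertices, giving width 2; this decomposition certifies tw(G) ≤ 2. Conversely, {0, 3, 5} is a clique of size 3, and the vertices of any clique must share a bag in every tree decomposition; so some bag has ≥ 3 vertices and tw(G) ≥ 2. Combining the bounds, tw(G) = 2.

2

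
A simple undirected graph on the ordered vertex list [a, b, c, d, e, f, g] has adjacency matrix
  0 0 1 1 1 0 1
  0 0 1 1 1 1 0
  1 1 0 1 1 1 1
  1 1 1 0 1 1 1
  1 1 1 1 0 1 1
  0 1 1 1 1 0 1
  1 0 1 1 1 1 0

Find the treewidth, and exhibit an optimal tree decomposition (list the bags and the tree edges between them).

The largest bag has 5 vertices, giving width 4; this decomposition certifies tw(G) ≤ 4. Conversely, {c, d, e, f, g} is a clique of size 5, and the vertices of any clique must share a bag in every tree decomposition; so some bag has ≥ 5 vertices and tw(G) ≥ 4. The upper and lower bounds meet at 4, so that is the treewidth.

Treewidth 4.
One optimal decomposition is:
Bags: B1 = {c, d, e, f, g}  B2 = {b, c, d, e, f}  B3 = {a, c, d, e, g}
Tree: B1–B2, B1–B3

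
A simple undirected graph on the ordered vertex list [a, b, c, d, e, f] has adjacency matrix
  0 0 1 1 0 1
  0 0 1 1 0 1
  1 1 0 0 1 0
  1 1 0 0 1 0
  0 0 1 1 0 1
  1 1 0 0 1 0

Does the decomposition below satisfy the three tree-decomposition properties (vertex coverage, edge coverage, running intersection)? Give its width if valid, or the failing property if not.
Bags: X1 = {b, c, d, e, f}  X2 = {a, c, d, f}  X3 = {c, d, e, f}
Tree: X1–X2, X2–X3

A tree decomposition must satisfy three properties: every vertex lies in some bag; for every edge, both endpoints lie together in some bag; and for every vertex, the bags containing it form a connected subtree. Here bags containing vertex e are not connected in the tree, so the decomposition is invalid.

No — bags containing vertex e are not connected in the tree.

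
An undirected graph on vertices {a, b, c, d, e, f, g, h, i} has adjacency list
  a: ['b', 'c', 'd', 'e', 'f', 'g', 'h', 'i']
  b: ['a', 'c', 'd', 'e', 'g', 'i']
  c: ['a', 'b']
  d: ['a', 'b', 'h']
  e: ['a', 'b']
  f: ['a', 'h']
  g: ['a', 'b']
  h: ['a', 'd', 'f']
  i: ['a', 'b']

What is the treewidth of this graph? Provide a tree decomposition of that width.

Treewidth 2.
Bags: B1 = {a, f, h}  B2 = {a, d, h}  B3 = {a, b, d}  B4 = {a, b, i}  B5 = {a, b, g}  B6 = {a, b, e}  B7 = {a, b, c}
Tree: B1–B2, B2–B3, B3–B4, B3–B5, B3–B6, B5–B7

The largest bag has 3 vertices, giving width 2; this decomposition certifies tw(G) ≤ 2. On the other hand G contains the 3-clique {a, d, h}. A clique must lie in a single bag of any decomposition, so no decomposition can have width below 2. Combining the bounds, tw(G) = 2.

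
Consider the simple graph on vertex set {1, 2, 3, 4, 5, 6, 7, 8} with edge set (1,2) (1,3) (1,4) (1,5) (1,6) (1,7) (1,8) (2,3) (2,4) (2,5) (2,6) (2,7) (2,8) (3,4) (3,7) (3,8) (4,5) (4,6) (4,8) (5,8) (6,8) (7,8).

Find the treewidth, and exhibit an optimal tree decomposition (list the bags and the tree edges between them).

The largest bag has 5 vertices, giving width 4; this decomposition certifies tw(G) ≤ 4. Conversely, {1, 2, 3, 4, 8} is a clique of size 5, and the vertices of any clique must share a bag in every tree decomposition; so some bag has ≥ 5 vertices and tw(G) ≥ 4. The upper and lower bounds meet at 4, so that is the treewidth.

Treewidth 4.
Bags: B1 = {1, 2, 3, 4, 8}  B2 = {1, 2, 3, 7, 8}  B3 = {1, 2, 4, 5, 8}  B4 = {1, 2, 4, 6, 8}
Tree: B1–B2, B1–B3, B1–B4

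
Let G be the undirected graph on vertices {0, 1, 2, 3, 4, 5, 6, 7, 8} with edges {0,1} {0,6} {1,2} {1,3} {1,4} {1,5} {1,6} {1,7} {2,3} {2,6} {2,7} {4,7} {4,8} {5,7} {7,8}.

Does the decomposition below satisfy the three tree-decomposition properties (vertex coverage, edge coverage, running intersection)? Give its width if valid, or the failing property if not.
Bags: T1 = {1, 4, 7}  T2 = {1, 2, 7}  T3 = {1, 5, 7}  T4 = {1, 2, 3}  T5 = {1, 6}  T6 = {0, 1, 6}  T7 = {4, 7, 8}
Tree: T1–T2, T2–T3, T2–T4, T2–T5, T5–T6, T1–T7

No — edge (2,6) lies in no bag.

A tree decomposition must satisfy three properties: every vertex lies in some bag; for every edge, both endpoints lie together in some bag; and for every vertex, the bags containing it form a connected subtree. Here edge (2,6) lies in no bag, so the decomposition is invalid.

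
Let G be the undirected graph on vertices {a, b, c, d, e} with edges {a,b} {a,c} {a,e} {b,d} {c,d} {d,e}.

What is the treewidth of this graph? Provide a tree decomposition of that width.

Treewidth 2.
One optimal decomposition is:
Bags: B1 = {a, c, d}  B2 = {a, d, e}  B3 = {a, b, d}
Tree: B1–B2, B2–B3

Every bag has size at most 3, so the width is 3 − 1 = 2 and tw(G) ≤ 2. The edges a–c–d–e–a form a cycle, so G is not a tree and its treewidth is at least 2. Hence tw(G) = 2 exactly.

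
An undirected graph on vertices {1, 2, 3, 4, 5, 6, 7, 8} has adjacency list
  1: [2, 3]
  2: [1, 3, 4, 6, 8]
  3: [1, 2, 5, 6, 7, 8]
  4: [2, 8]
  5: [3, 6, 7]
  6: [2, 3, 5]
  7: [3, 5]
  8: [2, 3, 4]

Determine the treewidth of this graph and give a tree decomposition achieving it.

Treewidth 2.
Bags: B1 = {2, 3, 6}  B2 = {3, 5, 6}  B3 = {2, 3, 8}  B4 = {1, 2, 3}  B5 = {2, 4, 8}  B6 = {3, 5, 7}
Tree: B1–B2, B1–B3, B1–B4, B3–B5, B2–B6

The largest bag has 3 vertices, giving width 2; this decomposition certifies tw(G) ≤ 2. On the other hand G contains the 3-clique {2, 3, 8}. A clique must lie in a single bag of any decomposition, so no decomposition can have width below 2. Hence tw(G) = 2 exactly.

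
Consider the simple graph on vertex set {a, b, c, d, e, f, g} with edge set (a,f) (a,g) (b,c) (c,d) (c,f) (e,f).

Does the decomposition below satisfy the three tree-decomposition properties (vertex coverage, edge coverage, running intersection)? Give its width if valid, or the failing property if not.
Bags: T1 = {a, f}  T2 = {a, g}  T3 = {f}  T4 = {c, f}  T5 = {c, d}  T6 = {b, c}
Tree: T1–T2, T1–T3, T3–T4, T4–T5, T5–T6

A tree decomposition must satisfy three properties: every vertex lies in some bag; for every edge, both endpoints lie together in some bag; and for every vertex, the bags containing it form a connected subtree. Here vertex e appears in no bag, so the decomposition is invalid.

No — vertex e appears in no bag.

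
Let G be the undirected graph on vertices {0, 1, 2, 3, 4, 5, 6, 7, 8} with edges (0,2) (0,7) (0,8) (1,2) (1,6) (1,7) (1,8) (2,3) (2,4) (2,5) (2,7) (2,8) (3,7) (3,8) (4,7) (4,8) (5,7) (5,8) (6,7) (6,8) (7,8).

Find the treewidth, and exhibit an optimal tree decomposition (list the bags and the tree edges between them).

Each bag holds 4 vertices, so the decomposition has width 3, which upper-bounds the treewidth. On the other hand G contains the 4-clique {0, 2, 7, 8}. A clique must lie in a single bag of any decomposition, so no decomposition can have width below 3. Combining the bounds, tw(G) = 3.

Treewidth 3.
One such decomposition:
Bags: B1 = {1, 2, 7, 8}  B2 = {2, 5, 7, 8}  B3 = {2, 3, 7, 8}  B4 = {2, 4, 7, 8}  B5 = {1, 6, 7, 8}  B6 = {0, 2, 7, 8}
Tree: B1–B2, B1–B3, B1–B4, B1–B5, B1–B6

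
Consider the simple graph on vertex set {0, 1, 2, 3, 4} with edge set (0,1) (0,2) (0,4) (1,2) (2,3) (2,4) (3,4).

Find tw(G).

A width-2 tree decomposition is:
Bags: B1 = {2, 3, 4}  B2 = {0, 2, 4}  B3 = {0, 1, 2}
Tree: B1–B2, B2–B3
Each bag holds 3 vertices, so the decomposition has width 2, which upper-bounds the treewidth. For the lower bound, the 3 vertices {0, 1, 2} are pairwise adjacent, and any tree decomposition puts a clique entirely inside one bag — forcing width ≥ 2. Hence tw(G) = 2 exactly.

2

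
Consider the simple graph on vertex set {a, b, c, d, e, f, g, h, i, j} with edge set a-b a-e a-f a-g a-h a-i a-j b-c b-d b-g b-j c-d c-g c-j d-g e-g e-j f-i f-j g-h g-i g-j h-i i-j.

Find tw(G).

A width-3 tree decomposition is:
Bags: B1 = {a, b, g, j}  B2 = {b, c, g, j}  B3 = {a, g, i, j}  B4 = {b, c, d, g}  B5 = {a, f, i, j}  B6 = {a, g, h, i}  B7 = {a, e, g, j}
Tree: B1–B2, B1–B3, B2–B4, B3–B5, B3–B6, B1–B7
The largest bag has 4 vertices, giving width 3; this decomposition certifies tw(G) ≤ 3. Conversely, {b, c, d, g} is a clique of size 4, and the vertices of any clique must share a bag in every tree decomposition; so some bag has ≥ 4 vertices and tw(G) ≥ 3. Hence tw(G) = 3 exactly.

3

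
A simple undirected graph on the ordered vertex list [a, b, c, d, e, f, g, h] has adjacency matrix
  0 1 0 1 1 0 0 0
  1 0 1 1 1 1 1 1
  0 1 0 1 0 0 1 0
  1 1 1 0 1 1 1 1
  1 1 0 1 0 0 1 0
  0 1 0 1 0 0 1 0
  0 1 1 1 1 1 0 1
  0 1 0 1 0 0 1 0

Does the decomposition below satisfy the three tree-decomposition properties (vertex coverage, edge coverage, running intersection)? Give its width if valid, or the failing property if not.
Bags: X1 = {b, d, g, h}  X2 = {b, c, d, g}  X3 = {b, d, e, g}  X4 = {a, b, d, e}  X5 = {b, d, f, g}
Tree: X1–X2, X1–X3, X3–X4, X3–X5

Every vertex of G appears in some bag (union = {a, b, c, d, e, f, g, h}); every edge is covered by a bag; and for each vertex v the set of bags containing v is connected in the bag tree. The decomposition is therefore valid. The largest bag has 4 vertices, so the width is 3.

Yes; width 3.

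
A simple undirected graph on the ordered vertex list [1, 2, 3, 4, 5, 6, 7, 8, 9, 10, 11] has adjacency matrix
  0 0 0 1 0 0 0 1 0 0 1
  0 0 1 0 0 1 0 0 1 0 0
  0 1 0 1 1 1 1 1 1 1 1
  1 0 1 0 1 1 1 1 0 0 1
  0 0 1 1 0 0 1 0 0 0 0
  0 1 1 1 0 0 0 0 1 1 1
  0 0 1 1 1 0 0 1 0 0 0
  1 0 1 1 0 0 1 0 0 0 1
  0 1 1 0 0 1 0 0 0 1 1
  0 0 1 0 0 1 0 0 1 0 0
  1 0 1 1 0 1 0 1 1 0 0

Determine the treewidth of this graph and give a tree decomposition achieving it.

The largest bag has 4 vertices, giving width 3; this decomposition certifies tw(G) ≤ 3. For the lower bound, the 4 vertices {1, 4, 8, 11} are pairwise adjacent, and any tree decomposition puts a clique entirely inside one bag — forcing width ≥ 3. Combining the bounds, tw(G) = 3.

Treewidth 3.
Bags: B1 = {3, 4, 8, 11}  B2 = {3, 4, 6, 11}  B3 = {3, 4, 7, 8}  B4 = {3, 6, 9, 11}  B5 = {2, 3, 6, 9}  B6 = {3, 6, 9, 10}  B7 = {1, 4, 8, 11}  B8 = {3, 4, 5, 7}
Tree: B1–B2, B1–B3, B2–B4, B4–B5, B5–B6, B1–B7, B3–B8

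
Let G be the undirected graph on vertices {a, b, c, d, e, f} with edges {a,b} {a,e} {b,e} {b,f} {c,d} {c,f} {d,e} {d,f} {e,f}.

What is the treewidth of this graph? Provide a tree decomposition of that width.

Treewidth 2.
Bags: B1 = {c, d, f}  B2 = {d, e, f}  B3 = {b, e, f}  B4 = {a, b, e}
Tree: B1–B2, B2–B3, B3–B4

Each bag holds 3 vertices, so the decomposition has width 2, which upper-bounds the treewidth. On the other hand G contains the 3-clique {a, b, e}. A clique must lie in a single bag of any decomposition, so no decomposition can have width below 2. Therefore the treewidth is 2.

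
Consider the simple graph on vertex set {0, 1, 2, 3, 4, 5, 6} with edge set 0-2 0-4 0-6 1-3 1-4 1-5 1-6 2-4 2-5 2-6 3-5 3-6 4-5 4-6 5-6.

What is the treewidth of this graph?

3

A width-3 tree decomposition is:
Bags: B1 = {2, 4, 5, 6}  B2 = {0, 2, 4, 6}  B3 = {1, 4, 5, 6}  B4 = {1, 3, 5, 6}
Tree: B1–B2, B1–B3, B3–B4
Every bag has size at most 4, so the width is 4 − 1 = 3 and tw(G) ≤ 3. For the lower bound, the 4 vertices {1, 3, 5, 6} are pairwise adjacent, and any tree decomposition puts a clique entirely inside one bag — forcing width ≥ 3. Combining the bounds, tw(G) = 3.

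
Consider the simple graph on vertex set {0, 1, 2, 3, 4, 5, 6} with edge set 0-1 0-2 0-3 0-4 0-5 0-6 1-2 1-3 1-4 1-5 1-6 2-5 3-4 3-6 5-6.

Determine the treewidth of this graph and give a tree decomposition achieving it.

Treewidth 3.
One such decomposition:
Bags: B1 = {0, 1, 5, 6}  B2 = {0, 1, 2, 5}  B3 = {0, 1, 3, 6}  B4 = {0, 1, 3, 4}
Tree: B1–B2, B1–B3, B3–B4

Each bag holds 4 vertices, so the decomposition has width 3, which upper-bounds the treewidth. Conversely, {0, 1, 2, 5} is a clique of size 4, and the vertices of any clique must share a bag in every tree decomposition; so some bag has ≥ 4 vertices and tw(G) ≥ 3. Hence tw(G) = 3 exactly.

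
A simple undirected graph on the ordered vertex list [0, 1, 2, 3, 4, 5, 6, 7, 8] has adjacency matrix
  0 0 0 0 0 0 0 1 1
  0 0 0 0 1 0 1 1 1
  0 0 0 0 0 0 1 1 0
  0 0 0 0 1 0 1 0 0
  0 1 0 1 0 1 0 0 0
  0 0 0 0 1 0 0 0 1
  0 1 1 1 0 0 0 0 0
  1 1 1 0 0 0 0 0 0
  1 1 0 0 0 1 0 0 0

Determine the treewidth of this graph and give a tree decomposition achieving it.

Treewidth 3.
Bags: B1 = {3, 4, 5, 6}  B2 = {1, 4, 5, 6}  B3 = {1, 5, 6, 8}  B4 = {1, 2, 6, 8}  B5 = {1, 2, 7, 8}  B6 = {0, 2, 7, 8}
Tree: B1–B2, B2–B3, B3–B4, B4–B5, B5–B6

The largest bag has 4 vertices, giving width 3; this decomposition certifies tw(G) ≤ 3. For the lower bound: the 4 vertex sets {3,4,5}, {6}, {1}, {0,2,7,8} are disjoint, each induces a connected subgraph, and every pair is joined by at least one edge of G. Contracting each set to a single vertex therefore yields K_{4} as a minor, and since treewidth is minor-monotone, tw(G) ≥ tw(K_{4}) = 3. The upper and lower bounds meet at 3, so that is the treewidth.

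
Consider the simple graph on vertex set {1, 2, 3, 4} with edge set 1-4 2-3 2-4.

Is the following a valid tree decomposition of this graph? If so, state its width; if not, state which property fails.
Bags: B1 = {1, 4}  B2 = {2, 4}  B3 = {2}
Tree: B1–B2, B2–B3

A tree decomposition must satisfy three properties: every vertex lies in some bag; for every edge, both endpoints lie together in some bag; and for every vertex, the bags containing it form a connected subtree. Here vertex 3 appears in no bag, so the decomposition is invalid.

No — vertex 3 appears in no bag.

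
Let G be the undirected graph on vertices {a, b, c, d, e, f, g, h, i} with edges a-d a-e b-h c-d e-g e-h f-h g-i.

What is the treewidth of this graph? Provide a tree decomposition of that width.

Treewidth 1.
One optimal decomposition is:
Bags: B1 = {a, e}  B2 = {e, h}  B3 = {a, d}  B4 = {f, h}  B5 = {b, h}  B6 = {e, g}  B7 = {c, d}  B8 = {g, i}
Tree: B1–B2, B1–B3, B2–B4, B4–B5, B2–B6, B3–B7, B6–B8

Each bag holds 2 vertices, so the decomposition has width 1, which upper-bounds the treewidth. Since G has at least one edge (e.g. e–a), it is not an edgeless graph, so tw(G) ≥ 1. Therefore the treewidth is 1.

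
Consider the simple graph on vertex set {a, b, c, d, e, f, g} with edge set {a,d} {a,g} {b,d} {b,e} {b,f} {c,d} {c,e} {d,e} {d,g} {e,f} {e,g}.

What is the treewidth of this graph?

2

A width-2 tree decomposition is:
Bags: B1 = {b, d, e}  B2 = {c, d, e}  B3 = {b, e, f}  B4 = {d, e, g}  B5 = {a, d, g}
Tree: B1–B2, B1–B3, B1–B4, B4–B5
The largest bag has 3 vertices, giving width 2; this decomposition certifies tw(G) ≤ 2. For the lower bound, the 3 vertices {d, e, g} are pairwise adjacent, and any tree decomposition puts a clique entirely inside one bag — forcing width ≥ 2. Combining the bounds, tw(G) = 2.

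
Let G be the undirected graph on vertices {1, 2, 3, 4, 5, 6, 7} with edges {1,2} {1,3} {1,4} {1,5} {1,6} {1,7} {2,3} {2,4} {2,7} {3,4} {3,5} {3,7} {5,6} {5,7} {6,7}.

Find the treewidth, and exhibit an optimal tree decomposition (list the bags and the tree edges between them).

Treewidth 3.
One such decomposition:
Bags: B1 = {1, 2, 3, 7}  B2 = {1, 2, 3, 4}  B3 = {1, 3, 5, 7}  B4 = {1, 5, 6, 7}
Tree: B1–B2, B1–B3, B3–B4

The largest bag has 4 vertices, giving width 3; this decomposition certifies tw(G) ≤ 3. For the lower bound, the 4 vertices {1, 2, 3, 4} are pairwise adjacent, and any tree decomposition puts a clique entirely inside one bag — forcing width ≥ 3. Hence tw(G) = 3 exactly.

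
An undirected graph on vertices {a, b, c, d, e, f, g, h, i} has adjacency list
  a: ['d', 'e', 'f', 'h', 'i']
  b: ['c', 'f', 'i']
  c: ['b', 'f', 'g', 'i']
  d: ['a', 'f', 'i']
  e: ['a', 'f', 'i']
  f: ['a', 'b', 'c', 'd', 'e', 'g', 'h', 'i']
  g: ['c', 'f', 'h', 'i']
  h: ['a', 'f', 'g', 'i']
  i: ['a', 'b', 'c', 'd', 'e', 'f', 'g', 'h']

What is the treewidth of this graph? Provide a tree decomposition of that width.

The largest bag has 4 vertices, giving width 3; this decomposition certifies tw(G) ≤ 3. For the lower bound, the 4 vertices {f, g, h, i} are pairwise adjacent, and any tree decomposition puts a clique entirely inside one bag — forcing width ≥ 3. The upper and lower bounds meet at 3, so that is the treewidth.

Treewidth 3.
Bags: B1 = {f, g, h, i}  B2 = {a, f, h, i}  B3 = {c, f, g, i}  B4 = {a, e, f, i}  B5 = {b, c, f, i}  B6 = {a, d, f, i}
Tree: B1–B2, B1–B3, B2–B4, B3–B5, B4–B6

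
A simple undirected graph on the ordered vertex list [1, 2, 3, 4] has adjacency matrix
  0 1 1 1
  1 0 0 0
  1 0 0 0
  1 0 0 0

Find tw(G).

A width-1 tree decomposition is:
Bags: B1 = {1, 2}  B2 = {1, 3}  B3 = {1, 4}
Tree: B1–B2, B1–B3
The largest bag has 2 vertices, giving width 1; this decomposition certifies tw(G) ≤ 1. G has an edge, so its treewidth is at least 1. Combining the bounds, tw(G) = 1.

1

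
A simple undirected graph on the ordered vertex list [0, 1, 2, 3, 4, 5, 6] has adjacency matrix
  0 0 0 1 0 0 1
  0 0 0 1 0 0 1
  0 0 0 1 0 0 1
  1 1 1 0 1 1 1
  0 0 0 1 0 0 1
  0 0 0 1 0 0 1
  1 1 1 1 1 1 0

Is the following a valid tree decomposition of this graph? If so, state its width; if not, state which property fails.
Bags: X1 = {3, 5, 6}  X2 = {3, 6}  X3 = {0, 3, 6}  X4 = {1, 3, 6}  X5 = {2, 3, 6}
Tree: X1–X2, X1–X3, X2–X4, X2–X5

A tree decomposition must satisfy three properties: every vertex lies in some bag; for every edge, both endpoints lie together in some bag; and for every vertex, the bags containing it form a connected subtree. Here vertex 4 appears in no bag, so the decomposition is invalid.

No — vertex 4 appears in no bag.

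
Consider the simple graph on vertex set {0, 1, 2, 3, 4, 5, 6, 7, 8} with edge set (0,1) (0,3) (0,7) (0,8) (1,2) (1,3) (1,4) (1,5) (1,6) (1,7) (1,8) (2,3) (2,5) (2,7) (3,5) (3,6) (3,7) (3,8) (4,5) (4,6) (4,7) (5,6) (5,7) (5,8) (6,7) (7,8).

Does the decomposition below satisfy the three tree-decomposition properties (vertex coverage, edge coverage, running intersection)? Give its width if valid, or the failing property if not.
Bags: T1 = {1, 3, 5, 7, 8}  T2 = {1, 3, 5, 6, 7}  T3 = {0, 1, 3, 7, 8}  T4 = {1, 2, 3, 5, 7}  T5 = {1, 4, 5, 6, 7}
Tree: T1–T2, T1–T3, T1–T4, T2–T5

Yes; width 4.

Checking the three conditions: (i) the bags cover all of {0, 1, 2, 3, 4, 5, 6, 7, 8}; (ii) for each edge, some bag contains both endpoints; (iii) the bags containing any fixed vertex form a subtree. All hold, so the decomposition is valid with width 5 − 1 = 4.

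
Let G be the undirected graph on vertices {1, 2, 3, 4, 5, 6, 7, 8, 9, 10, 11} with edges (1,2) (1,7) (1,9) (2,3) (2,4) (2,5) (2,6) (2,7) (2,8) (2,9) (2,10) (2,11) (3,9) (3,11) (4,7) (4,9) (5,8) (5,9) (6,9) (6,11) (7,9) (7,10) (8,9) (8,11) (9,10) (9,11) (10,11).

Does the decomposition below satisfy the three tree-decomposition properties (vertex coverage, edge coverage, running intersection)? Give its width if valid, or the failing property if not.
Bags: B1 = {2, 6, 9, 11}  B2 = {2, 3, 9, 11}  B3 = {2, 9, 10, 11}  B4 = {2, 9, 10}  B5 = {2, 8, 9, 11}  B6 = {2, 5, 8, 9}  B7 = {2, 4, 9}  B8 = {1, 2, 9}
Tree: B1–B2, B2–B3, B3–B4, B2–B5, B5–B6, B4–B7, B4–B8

No — vertex 7 appears in no bag.

A tree decomposition must satisfy three properties: every vertex lies in some bag; for every edge, both endpoints lie together in some bag; and for every vertex, the bags containing it form a connected subtree. Here vertex 7 appears in no bag, so the decomposition is invalid.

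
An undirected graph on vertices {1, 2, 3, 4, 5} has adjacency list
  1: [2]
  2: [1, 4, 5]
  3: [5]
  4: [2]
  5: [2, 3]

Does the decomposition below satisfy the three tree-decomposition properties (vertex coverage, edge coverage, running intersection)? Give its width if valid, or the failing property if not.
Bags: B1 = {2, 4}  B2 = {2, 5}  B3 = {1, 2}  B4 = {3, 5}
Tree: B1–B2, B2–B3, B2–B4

Yes; width 1.

Every vertex of G appears in some bag (union = {1, 2, 3, 4, 5}); every edge is covered by a bag; and for each vertex v the set of bags containing v is connected in the bag tree. The decomposition is therefore valid. The largest bag has 2 vertices, so the width is 1.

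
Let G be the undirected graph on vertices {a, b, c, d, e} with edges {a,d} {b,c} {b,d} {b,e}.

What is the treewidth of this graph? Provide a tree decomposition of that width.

Treewidth 1.
Bags: B1 = {b, d}  B2 = {b, e}  B3 = {a, d}  B4 = {b, c}
Tree: B1–B2, B1–B3, B1–B4

The largest bag has 2 vertices, giving width 1; this decomposition certifies tw(G) ≤ 1. Any graph with an edge has treewidth ≥ 1, and G has the edge b–d. The upper and lower bounds meet at 1, so that is the treewidth.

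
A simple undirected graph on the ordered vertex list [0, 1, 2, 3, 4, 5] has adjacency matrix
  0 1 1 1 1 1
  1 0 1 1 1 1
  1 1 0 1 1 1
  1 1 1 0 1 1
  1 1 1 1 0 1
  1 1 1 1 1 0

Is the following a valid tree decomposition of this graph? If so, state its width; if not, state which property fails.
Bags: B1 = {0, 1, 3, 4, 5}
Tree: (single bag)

A tree decomposition must satisfy three properties: every vertex lies in some bag; for every edge, both endpoints lie together in some bag; and for every vertex, the bags containing it form a connected subtree. Here vertex 2 appears in no bag, so the decomposition is invalid.

No — vertex 2 appears in no bag.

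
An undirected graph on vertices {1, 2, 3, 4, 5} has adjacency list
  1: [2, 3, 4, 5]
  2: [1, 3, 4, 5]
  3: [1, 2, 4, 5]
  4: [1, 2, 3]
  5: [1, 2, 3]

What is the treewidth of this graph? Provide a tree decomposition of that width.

The largest bag has 4 vertices, giving width 3; this decomposition certifies tw(G) ≤ 3. On the other hand G contains the 4-clique {1, 2, 3, 4}. A clique must lie in a single bag of any decomposition, so no decomposition can have width below 3. The upper and lower bounds meet at 3, so that is the treewidth.

Treewidth 3.
One such decomposition:
Bags: B1 = {1, 2, 3, 5}  B2 = {1, 2, 3, 4}
Tree: B1–B2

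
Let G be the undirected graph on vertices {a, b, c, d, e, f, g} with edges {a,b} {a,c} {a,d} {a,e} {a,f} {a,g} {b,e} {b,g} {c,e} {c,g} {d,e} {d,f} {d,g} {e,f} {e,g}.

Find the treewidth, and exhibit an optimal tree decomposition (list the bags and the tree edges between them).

The largest bag has 4 vertices, giving width 3; this decomposition certifies tw(G) ≤ 3. For the lower bound, the 4 vertices {a, d, e, g} are pairwise adjacent, and any tree decomposition puts a clique entirely inside one bag — forcing width ≥ 3. Hence tw(G) = 3 exactly.

Treewidth 3.
One optimal decomposition is:
Bags: B1 = {a, b, e, g}  B2 = {a, d, e, g}  B3 = {a, d, e, f}  B4 = {a, c, e, g}
Tree: B1–B2, B2–B3, B2–B4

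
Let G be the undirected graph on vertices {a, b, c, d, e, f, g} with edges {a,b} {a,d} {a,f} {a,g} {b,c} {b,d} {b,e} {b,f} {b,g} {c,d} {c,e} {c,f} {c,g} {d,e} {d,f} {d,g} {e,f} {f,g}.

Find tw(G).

A width-4 tree decomposition is:
Bags: B1 = {b, c, d, f, g}  B2 = {b, c, d, e, f}  B3 = {a, b, d, f, g}
Tree: B1–B2, B1–B3
Each bag holds 5 vertices, so the decomposition has width 4, which upper-bounds the treewidth. For the lower bound, the 5 vertices {b, c, d, f, g} are pairwise adjacent, and any tree decomposition puts a clique entirely inside one bag — forcing width ≥ 4. Therefore the treewidth is 4.

4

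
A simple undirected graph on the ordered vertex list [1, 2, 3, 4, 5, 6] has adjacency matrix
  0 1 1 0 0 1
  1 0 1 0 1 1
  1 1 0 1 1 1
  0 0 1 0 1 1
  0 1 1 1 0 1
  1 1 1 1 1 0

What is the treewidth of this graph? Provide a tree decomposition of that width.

Every bag has size at most 4, so the width is 4 − 1 = 3 and tw(G) ≤ 3. Conversely, {1, 2, 3, 6} is a clique of size 4, and the vertices of any clique must share a bag in every tree decomposition; so some bag has ≥ 4 vertices and tw(G) ≥ 3. Therefore the treewidth is 3.

Treewidth 3.
Bags: B1 = {2, 3, 5, 6}  B2 = {3, 4, 5, 6}  B3 = {1, 2, 3, 6}
Tree: B1–B2, B1–B3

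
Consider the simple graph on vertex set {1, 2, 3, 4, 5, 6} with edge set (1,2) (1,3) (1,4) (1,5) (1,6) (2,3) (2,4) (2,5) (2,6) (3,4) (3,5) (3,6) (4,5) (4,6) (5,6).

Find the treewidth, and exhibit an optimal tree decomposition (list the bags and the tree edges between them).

Treewidth 5.
Bags: B1 = {1, 2, 3, 4, 5, 6}
Tree: (single bag)

With just one bag of size 6, the width is 6 − 1 = 5, so tw(G) ≤ 5. On the other hand G contains the 6-clique {1, 2, 3, 4, 5, 6}. A clique must lie in a single bag of any decomposition, so no decomposition can have width below 5. Hence tw(G) = 5 exactly.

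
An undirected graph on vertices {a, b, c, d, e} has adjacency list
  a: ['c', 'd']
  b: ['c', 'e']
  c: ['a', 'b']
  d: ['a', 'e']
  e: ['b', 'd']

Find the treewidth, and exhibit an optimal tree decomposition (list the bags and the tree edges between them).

Each bag holds 3 vertices, so the decomposition has width 2, which upper-bounds the treewidth. Since e–d–a–c–b–e is a cycle in G, G is not acyclic. Forests are exactly the graphs of treewidth ≤ 1, so tw(G) ≥ 2. Hence tw(G) = 2 exactly.

Treewidth 2.
Bags: B1 = {a, d, e}  B2 = {a, c, e}  B3 = {b, c, e}
Tree: B1–B2, B2–B3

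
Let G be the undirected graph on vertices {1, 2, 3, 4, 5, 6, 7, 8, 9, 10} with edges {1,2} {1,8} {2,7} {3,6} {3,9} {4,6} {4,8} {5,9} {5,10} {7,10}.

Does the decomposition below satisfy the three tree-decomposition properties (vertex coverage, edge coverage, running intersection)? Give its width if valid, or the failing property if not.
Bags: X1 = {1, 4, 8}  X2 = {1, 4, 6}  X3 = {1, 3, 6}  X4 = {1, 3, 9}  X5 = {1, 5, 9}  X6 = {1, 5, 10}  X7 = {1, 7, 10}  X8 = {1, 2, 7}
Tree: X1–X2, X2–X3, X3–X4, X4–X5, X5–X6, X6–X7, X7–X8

Yes; width 2.

Every vertex of G appears in some bag (union = {1, 2, 3, 4, 5, 6, 7, 8, 9, 10}); every edge is covered by a bag; and for each vertex v the set of bags containing v is connected in the bag tree. The decomposition is therefore valid. The largest bag has 3 vertices, so the width is 2.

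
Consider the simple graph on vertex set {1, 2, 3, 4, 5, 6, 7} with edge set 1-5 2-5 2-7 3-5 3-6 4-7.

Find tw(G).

1

A width-1 tree decomposition is:
Bags: B1 = {2, 5}  B2 = {3, 5}  B3 = {2, 7}  B4 = {1, 5}  B5 = {4, 7}  B6 = {3, 6}
Tree: B1–B2, B1–B3, B2–B4, B3–B5, B2–B6
The largest bag has 2 vertices, giving width 1; this decomposition certifies tw(G) ≤ 1. Any graph with an edge has treewidth ≥ 1, and G has the edge 5–2. The upper and lower bounds meet at 1, so that is the treewidth.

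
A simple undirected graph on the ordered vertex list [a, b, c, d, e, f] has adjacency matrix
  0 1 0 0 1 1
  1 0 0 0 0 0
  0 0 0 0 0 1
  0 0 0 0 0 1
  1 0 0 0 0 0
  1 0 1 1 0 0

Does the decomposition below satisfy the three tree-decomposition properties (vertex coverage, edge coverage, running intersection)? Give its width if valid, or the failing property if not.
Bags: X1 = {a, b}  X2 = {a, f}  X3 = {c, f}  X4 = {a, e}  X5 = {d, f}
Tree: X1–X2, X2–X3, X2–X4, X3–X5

Yes; width 1.

Vertex coverage: the bags together contain {a, b, c, d, e, f}, the full vertex set. Edge coverage: each edge of G has both endpoints in at least one bag. Running intersection: for every vertex, the bags containing it form a connected subtree. All three properties hold, so this is a valid tree decomposition of width max|bag| − 1 = 1, and hence tw(G) ≤ 1.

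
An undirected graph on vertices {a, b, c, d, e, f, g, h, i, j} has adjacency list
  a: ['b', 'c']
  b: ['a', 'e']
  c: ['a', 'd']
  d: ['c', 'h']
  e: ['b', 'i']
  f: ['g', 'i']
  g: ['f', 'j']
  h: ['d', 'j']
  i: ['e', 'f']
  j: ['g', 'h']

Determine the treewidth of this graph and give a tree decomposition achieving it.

Treewidth 2.
Bags: B1 = {a, c, d}  B2 = {a, b, d}  B3 = {b, d, e}  B4 = {d, e, i}  B5 = {d, f, i}  B6 = {d, f, g}  B7 = {d, g, j}  B8 = {d, h, j}
Tree: B1–B2, B2–B3, B3–B4, B4–B5, B5–B6, B6–B7, B7–B8

Every bag has size at most 3, so the width is 3 − 1 = 2 and tw(G) ≤ 2. For the lower bound, G contains the cycle d–c–a–b–e–i–f–g–j–h–d, so G is not a forest; only forests have treewidth ≤ 1, hence tw(G) ≥ 2. Therefore the treewidth is 2.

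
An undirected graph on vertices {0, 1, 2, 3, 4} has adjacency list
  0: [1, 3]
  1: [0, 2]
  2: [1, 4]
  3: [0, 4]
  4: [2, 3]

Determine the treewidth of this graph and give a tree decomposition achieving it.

The largest bag has 3 vertices, giving width 2; this decomposition certifies tw(G) ≤ 2. Since 4–3–0–1–2–4 is a cycle in G, G is not acyclic. Forests are exactly the graphs of treewidth ≤ 1, so tw(G) ≥ 2. Therefore the treewidth is 2.

Treewidth 2.
One optimal decomposition is:
Bags: B1 = {0, 3, 4}  B2 = {0, 1, 4}  B3 = {1, 2, 4}
Tree: B1–B2, B2–B3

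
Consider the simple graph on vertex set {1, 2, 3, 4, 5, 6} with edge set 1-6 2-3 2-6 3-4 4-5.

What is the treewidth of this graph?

A width-1 tree decomposition is:
Bags: B1 = {1, 6}  B2 = {2, 6}  B3 = {2, 3}  B4 = {3, 4}  B5 = {4, 5}
Tree: B1–B2, B2–B3, B3–B4, B4–B5
Each bag holds 2 vertices, so the decomposition has width 1, which upper-bounds the treewidth. Any graph with an edge has treewidth ≥ 1, and G has the edge 1–6. Therefore the treewidth is 1.

1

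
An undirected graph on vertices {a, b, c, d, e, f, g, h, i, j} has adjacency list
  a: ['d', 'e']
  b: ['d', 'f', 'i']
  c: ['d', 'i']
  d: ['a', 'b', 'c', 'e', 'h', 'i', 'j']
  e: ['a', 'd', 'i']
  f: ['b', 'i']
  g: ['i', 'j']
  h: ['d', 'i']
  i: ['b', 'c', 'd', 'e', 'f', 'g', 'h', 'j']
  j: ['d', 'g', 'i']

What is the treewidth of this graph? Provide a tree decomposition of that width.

Each bag holds 3 vertices, so the decomposition has width 2, which upper-bounds the treewidth. For the lower bound, the 3 vertices {a, d, e} are pairwise adjacent, and any tree decomposition puts a clique entirely inside one bag — forcing width ≥ 2. Hence tw(G) = 2 exactly.

Treewidth 2.
One optimal decomposition is:
Bags: B1 = {d, e, i}  B2 = {d, h, i}  B3 = {d, i, j}  B4 = {b, d, i}  B5 = {g, i, j}  B6 = {c, d, i}  B7 = {a, d, e}  B8 = {b, f, i}
Tree: B1–B2, B1–B3, B1–B4, B3–B5, B4–B6, B1–B7, B4–B8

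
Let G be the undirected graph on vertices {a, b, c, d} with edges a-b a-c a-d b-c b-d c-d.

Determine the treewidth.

3

A width-3 tree decomposition is:
Bags: B1 = {a, b, c, d}
Tree: (single bag)
A single bag containing all 4 vertices is trivially a valid decomposition of width 3. Conversely, {a, b, c, d} is a clique of size 4, and the vertices of any clique must share a bag in every tree decomposition; so some bag has ≥ 4 vertices and tw(G) ≥ 3. Combining the bounds, tw(G) = 3.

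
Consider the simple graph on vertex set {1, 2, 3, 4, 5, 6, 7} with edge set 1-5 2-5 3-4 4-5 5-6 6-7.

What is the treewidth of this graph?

1

A width-1 tree decomposition is:
Bags: B1 = {5, 6}  B2 = {4, 5}  B3 = {6, 7}  B4 = {2, 5}  B5 = {1, 5}  B6 = {3, 4}
Tree: B1–B2, B1–B3, B2–B4, B1–B5, B2–B6
Each bag holds 2 vertices, so the decomposition has width 1, which upper-bounds the treewidth. Since G has at least one edge (e.g. 6–5), it is not an edgeless graph, so tw(G) ≥ 1. The upper and lower bounds meet at 1, so that is the treewidth.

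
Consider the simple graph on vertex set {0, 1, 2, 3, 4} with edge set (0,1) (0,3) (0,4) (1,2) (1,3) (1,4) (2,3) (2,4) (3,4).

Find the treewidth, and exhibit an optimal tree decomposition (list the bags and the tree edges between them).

Treewidth 3.
One optimal decomposition is:
Bags: B1 = {0, 1, 3, 4}  B2 = {1, 2, 3, 4}
Tree: B1–B2

Each bag holds 4 vertices, so the decomposition has width 3, which upper-bounds the treewidth. For the lower bound, the 4 vertices {0, 1, 3, 4} are pairwise adjacent, and any tree decomposition puts a clique entirely inside one bag — forcing width ≥ 3. Therefore the treewidth is 3.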